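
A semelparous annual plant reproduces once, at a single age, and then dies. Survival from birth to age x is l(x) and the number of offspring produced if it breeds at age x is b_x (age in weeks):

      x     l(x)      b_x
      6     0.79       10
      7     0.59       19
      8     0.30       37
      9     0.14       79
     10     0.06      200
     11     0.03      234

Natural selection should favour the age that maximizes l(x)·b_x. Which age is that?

10

Expected offspring if breeding at age x = l(x) × b_x:
  age 6: 0.79 × 10 = 7.900
  age 7: 0.59 × 19 = 11.210
  age 8: 0.30 × 37 = 11.100
  age 9: 0.14 × 79 = 11.060
  age 10: 0.06 × 200 = 12.000
  age 11: 0.03 × 234 = 7.020
Maximum at age 10 (12.000).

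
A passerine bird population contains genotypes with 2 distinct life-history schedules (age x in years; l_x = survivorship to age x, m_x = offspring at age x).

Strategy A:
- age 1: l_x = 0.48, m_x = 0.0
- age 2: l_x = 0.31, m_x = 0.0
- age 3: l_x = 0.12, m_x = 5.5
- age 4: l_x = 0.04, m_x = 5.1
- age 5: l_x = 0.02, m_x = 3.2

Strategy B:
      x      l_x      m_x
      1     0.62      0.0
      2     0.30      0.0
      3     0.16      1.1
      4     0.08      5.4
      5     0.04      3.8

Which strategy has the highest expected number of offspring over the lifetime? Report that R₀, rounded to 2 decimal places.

0.93

Strategy A: R₀ = 0.48×0.0 + 0.31×0.0 + 0.12×5.5 + 0.04×5.1 + 0.02×3.2 = 0.9280
Strategy B: R₀ = 0.62×0.0 + 0.30×0.0 + 0.16×1.1 + 0.08×5.4 + 0.04×3.8 = 0.7600
Highest R₀: strategy A with 0.9280.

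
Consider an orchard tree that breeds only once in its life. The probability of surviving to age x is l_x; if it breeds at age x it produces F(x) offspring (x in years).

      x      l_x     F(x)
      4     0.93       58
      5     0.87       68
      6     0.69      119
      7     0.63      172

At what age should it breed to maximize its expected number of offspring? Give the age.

Expected offspring if breeding at age x = l_x × F(x):
  age 4: 0.93 × 58 = 53.940
  age 5: 0.87 × 68 = 59.160
  age 6: 0.69 × 119 = 82.110
  age 7: 0.63 × 172 = 108.360
Maximum at age 7 (108.360).

7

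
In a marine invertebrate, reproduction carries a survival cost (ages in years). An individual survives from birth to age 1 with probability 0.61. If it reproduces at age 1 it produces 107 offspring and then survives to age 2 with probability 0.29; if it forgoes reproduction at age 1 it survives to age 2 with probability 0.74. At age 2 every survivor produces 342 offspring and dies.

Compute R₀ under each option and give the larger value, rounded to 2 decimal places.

breed at age 1: R₀ = 0.61 × (107 + 0.29 × 342) = 0.61 × 206.1800 = 125.7698
delay to age 2: R₀ = 0.61 × (0.74 × 342) = 0.61 × 253.0800 = 154.3788
Higher: delay to age 2 (154.3788).

154.38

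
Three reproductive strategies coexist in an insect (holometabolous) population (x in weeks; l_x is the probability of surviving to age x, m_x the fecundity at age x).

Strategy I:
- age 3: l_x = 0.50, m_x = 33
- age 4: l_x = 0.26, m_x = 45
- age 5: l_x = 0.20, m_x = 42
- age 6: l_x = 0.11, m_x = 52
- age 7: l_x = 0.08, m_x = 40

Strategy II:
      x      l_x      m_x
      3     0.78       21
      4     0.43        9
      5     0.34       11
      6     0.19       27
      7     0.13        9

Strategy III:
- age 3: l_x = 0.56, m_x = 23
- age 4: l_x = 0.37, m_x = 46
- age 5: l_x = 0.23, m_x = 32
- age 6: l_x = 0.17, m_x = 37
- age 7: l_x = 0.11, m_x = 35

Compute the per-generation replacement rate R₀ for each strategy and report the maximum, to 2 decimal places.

47.40

Strategy I: R₀ = 0.50×33 + 0.26×45 + 0.20×42 + 0.11×52 + 0.08×40 = 45.5200
Strategy II: R₀ = 0.78×21 + 0.43×9 + 0.34×11 + 0.19×27 + 0.13×9 = 30.2900
Strategy III: R₀ = 0.56×23 + 0.37×46 + 0.23×32 + 0.17×37 + 0.11×35 = 47.4000
Highest R₀: strategy III with 47.4000.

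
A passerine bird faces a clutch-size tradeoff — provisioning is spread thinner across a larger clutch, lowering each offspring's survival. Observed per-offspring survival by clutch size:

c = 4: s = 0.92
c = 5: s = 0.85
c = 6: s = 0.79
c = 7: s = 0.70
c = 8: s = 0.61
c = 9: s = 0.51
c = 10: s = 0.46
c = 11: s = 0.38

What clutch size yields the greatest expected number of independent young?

7

Expected independent young = c × s(c):
  c=4: 4 × 0.92 = 3.680
  c=5: 5 × 0.85 = 4.250
  c=6: 6 × 0.79 = 4.740
  c=7: 7 × 0.70 = 4.900
  c=8: 8 × 0.61 = 4.880
  c=9: 9 × 0.51 = 4.590
  c=10: 10 × 0.46 = 4.600
  c=11: 11 × 0.38 = 4.180
Maximum at c = 7 (4.900 independent young).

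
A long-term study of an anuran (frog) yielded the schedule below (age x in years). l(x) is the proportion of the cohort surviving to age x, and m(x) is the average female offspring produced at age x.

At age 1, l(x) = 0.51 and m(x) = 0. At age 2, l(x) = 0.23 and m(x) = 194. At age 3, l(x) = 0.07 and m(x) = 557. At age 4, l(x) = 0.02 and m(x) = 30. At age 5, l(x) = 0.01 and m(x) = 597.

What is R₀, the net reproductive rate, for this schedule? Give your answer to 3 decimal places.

90.180

R₀ = Σ l(x) m(x):
  age 1: 0.51 × 0 = 0.0000
  age 2: 0.23 × 194 = 44.6200
  age 3: 0.07 × 557 = 38.9900
  age 4: 0.02 × 30 = 0.6000
  age 5: 0.01 × 597 = 5.9700
R₀ = 0.0000 + 44.6200 + 38.9900 + 0.6000 + 5.9700 = 90.1800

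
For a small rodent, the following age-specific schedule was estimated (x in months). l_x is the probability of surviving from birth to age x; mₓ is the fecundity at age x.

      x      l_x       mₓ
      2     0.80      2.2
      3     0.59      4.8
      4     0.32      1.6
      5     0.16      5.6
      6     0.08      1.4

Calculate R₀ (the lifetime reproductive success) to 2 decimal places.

6.11

R₀ = Σ l_x mₓ:
  age 2: 0.80 × 2.2 = 1.7600
  age 3: 0.59 × 4.8 = 2.8320
  age 4: 0.32 × 1.6 = 0.5120
  age 5: 0.16 × 5.6 = 0.8960
  age 6: 0.08 × 1.4 = 0.1120
R₀ = 1.7600 + 2.8320 + 0.5120 + 0.8960 + 0.1120 = 6.1120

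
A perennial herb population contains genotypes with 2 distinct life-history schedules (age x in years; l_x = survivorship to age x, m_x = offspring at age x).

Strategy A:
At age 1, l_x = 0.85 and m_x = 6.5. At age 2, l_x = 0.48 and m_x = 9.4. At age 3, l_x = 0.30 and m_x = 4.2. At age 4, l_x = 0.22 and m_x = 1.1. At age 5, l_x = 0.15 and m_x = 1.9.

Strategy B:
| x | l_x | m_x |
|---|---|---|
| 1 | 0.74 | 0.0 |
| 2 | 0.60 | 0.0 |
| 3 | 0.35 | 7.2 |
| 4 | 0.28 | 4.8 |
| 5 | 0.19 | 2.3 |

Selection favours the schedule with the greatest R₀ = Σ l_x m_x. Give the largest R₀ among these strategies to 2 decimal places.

11.82

Strategy A: R₀ = 0.85×6.5 + 0.48×9.4 + 0.30×4.2 + 0.22×1.1 + 0.15×1.9 = 11.8240
Strategy B: R₀ = 0.74×0.0 + 0.60×0.0 + 0.35×7.2 + 0.28×4.8 + 0.19×2.3 = 4.3010
Highest R₀: strategy A with 11.8240.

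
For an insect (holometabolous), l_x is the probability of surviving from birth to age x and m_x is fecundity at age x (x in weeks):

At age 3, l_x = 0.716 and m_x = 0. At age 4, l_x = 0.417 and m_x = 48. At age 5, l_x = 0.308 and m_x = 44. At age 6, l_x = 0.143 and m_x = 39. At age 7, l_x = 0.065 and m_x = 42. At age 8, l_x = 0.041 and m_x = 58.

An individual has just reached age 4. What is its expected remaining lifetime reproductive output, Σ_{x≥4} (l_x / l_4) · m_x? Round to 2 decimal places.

l_4 = 0.417. Conditional survival from age 4 to x is l_x / l_4.
  x=4: (0.417/0.417) × 48 = 48.0000
  x=5: (0.308/0.417) × 44 = 32.4988
  x=6: (0.143/0.417) × 39 = 13.3741
  x=7: (0.065/0.417) × 42 = 6.5468
  x=8: (0.041/0.417) × 58 = 5.7026
Sum = 48.0000 + 32.4988 + 13.3741 + 6.5468 + 5.7026 = 106.1223

106.12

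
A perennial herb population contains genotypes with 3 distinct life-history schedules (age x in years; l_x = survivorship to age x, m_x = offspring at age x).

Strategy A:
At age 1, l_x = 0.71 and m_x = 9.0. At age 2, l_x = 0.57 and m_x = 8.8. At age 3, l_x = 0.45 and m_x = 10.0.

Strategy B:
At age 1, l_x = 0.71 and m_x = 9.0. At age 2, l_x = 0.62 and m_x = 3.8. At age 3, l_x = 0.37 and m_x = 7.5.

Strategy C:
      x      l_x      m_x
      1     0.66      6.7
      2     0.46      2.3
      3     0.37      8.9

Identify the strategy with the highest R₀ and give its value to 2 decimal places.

Strategy A: R₀ = 0.71×9.0 + 0.57×8.8 + 0.45×10.0 = 15.9060
Strategy B: R₀ = 0.71×9.0 + 0.62×3.8 + 0.37×7.5 = 11.5210
Strategy C: R₀ = 0.66×6.7 + 0.46×2.3 + 0.37×8.9 = 8.7730
Highest R₀: strategy A with 15.9060.

15.91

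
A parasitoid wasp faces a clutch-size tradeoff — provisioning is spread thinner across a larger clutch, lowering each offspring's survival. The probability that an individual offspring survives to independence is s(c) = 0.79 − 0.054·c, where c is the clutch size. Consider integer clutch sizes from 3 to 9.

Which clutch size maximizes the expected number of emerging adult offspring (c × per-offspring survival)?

Expected emerging adult offspring = c × s(c):
  c=3: 3 × 0.628 = 1.884
  c=4: 4 × 0.574 = 2.296
  c=5: 5 × 0.520 = 2.600
  c=6: 6 × 0.466 = 2.796
  c=7: 7 × 0.412 = 2.884
  c=8: 8 × 0.358 = 2.864
  c=9: 9 × 0.304 = 2.736
Maximum at c = 7 (2.884 emerging adult offspring).

7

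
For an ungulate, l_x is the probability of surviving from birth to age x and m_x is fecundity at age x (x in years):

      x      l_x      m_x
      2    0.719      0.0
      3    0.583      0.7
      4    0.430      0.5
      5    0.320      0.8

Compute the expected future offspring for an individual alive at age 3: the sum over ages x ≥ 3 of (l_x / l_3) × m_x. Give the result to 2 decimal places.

l_3 = 0.583. Conditional survival from age 3 to x is l_x / l_3.
  x=3: (0.583/0.583) × 0.7 = 0.7000
  x=4: (0.430/0.583) × 0.5 = 0.3688
  x=5: (0.320/0.583) × 0.8 = 0.4391
Sum = 0.7000 + 0.3688 + 0.4391 = 1.5079

1.51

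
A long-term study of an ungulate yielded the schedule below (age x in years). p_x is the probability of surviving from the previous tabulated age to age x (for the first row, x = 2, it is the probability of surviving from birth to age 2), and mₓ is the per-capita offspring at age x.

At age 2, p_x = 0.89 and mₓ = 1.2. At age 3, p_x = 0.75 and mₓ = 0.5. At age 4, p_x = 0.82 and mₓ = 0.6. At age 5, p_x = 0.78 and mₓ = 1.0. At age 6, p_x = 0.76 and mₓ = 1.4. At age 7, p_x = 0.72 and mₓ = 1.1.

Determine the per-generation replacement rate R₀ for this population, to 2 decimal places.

2.87

Survivorship from birth: l_x = p_2·p_3·…·p_x.
  l_2 = 0.89000
  l_3 = 0.66750
  l_4 = 0.54735
  l_5 = 0.42693
  l_6 = 0.32447
  l_7 = 0.23362
R₀ = Σ l_x mₓ:
  age 2: 0.89000 × 1.2 = 1.0680
  age 3: 0.66750 × 0.5 = 0.3337
  age 4: 0.54735 × 0.6 = 0.3284
  age 5: 0.42693 × 1.0 = 0.4269
  age 6: 0.32447 × 1.4 = 0.4543
  age 7: 0.23362 × 1.1 = 0.2570
R₀ = 1.0680 + 0.3337 + 0.3284 + 0.4269 + 0.4543 + 0.2570 = 2.8683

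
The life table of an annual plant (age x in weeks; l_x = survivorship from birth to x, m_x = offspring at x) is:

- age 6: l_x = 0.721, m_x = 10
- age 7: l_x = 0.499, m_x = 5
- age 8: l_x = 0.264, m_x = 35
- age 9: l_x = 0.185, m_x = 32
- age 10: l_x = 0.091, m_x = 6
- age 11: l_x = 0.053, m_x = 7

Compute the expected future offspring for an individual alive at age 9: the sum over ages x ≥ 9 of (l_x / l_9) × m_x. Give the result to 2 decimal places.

36.96

l_9 = 0.185. Conditional survival from age 9 to x is l_x / l_9.
  x=9: (0.185/0.185) × 32 = 32.0000
  x=10: (0.091/0.185) × 6 = 2.9514
  x=11: (0.053/0.185) × 7 = 2.0054
Sum = 32.0000 + 2.9514 + 2.0054 = 36.9568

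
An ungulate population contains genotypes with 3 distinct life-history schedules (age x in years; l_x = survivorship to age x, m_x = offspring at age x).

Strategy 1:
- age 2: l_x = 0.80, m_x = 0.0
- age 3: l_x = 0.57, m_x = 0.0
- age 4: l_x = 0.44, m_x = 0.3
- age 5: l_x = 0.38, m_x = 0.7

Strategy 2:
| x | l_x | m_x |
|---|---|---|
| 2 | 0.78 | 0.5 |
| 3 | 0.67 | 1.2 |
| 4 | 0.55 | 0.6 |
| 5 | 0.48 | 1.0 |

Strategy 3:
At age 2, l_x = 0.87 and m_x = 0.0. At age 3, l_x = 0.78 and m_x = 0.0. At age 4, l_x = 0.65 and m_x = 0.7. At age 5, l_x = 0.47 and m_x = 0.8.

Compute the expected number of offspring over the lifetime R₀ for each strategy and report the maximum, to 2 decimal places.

Strategy 1: R₀ = 0.80×0.0 + 0.57×0.0 + 0.44×0.3 + 0.38×0.7 = 0.3980
Strategy 2: R₀ = 0.78×0.5 + 0.67×1.2 + 0.55×0.6 + 0.48×1.0 = 2.0040
Strategy 3: R₀ = 0.87×0.0 + 0.78×0.0 + 0.65×0.7 + 0.47×0.8 = 0.8310
Highest R₀: strategy 2 with 2.0040.

2.00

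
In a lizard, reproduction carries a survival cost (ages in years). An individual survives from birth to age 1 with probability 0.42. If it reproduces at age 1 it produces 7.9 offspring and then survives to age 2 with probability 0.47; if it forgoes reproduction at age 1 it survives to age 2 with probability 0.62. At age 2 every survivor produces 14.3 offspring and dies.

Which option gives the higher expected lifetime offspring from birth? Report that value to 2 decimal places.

6.14

breed at age 1: R₀ = 0.42 × (7.9 + 0.47 × 14.3) = 0.42 × 14.6210 = 6.1408
delay to age 2: R₀ = 0.42 × (0.62 × 14.3) = 0.42 × 8.8660 = 3.7237
Higher: breed at age 1 (6.1408).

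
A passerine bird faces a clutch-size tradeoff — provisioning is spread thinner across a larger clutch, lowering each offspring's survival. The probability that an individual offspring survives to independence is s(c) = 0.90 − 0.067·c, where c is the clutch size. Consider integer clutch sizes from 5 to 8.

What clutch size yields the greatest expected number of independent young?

Expected independent young = c × s(c):
  c=5: 5 × 0.565 = 2.825
  c=6: 6 × 0.498 = 2.988
  c=7: 7 × 0.431 = 3.017
  c=8: 8 × 0.364 = 2.912
Maximum at c = 7 (3.017 independent young).

7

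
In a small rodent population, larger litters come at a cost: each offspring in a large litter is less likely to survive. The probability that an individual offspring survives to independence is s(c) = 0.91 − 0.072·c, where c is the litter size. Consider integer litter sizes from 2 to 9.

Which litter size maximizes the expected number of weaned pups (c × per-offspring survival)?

6

Expected weaned pups = c × s(c):
  c=2: 2 × 0.766 = 1.532
  c=3: 3 × 0.694 = 2.082
  c=4: 4 × 0.622 = 2.488
  c=5: 5 × 0.550 = 2.750
  c=6: 6 × 0.478 = 2.868
  c=7: 7 × 0.406 = 2.842
  c=8: 8 × 0.334 = 2.672
  c=9: 9 × 0.262 = 2.358
Maximum at c = 6 (2.868 weaned pups).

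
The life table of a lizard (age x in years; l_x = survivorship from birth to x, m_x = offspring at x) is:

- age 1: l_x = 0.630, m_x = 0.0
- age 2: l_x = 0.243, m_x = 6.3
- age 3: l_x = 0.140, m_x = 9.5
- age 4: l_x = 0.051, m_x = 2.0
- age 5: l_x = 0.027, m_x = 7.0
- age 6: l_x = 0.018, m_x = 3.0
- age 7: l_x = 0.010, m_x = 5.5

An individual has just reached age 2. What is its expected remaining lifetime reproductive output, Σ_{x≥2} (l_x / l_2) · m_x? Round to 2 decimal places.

l_2 = 0.243. Conditional survival from age 2 to x is l_x / l_2.
  x=2: (0.243/0.243) × 6.3 = 6.3000
  x=3: (0.140/0.243) × 9.5 = 5.4733
  x=4: (0.051/0.243) × 2.0 = 0.4198
  x=5: (0.027/0.243) × 7.0 = 0.7778
  x=6: (0.018/0.243) × 3.0 = 0.2222
  x=7: (0.010/0.243) × 5.5 = 0.2263
Sum = 6.3000 + 5.4733 + 0.4198 + 0.7778 + 0.2222 + 0.2263 = 13.4193

13.42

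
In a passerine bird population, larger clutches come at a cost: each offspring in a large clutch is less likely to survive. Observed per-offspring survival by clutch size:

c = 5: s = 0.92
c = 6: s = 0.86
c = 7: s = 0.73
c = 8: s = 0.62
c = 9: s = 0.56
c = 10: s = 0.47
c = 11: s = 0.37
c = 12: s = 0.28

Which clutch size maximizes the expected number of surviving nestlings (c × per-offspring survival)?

Expected surviving nestlings = c × s(c):
  c=5: 5 × 0.92 = 4.600
  c=6: 6 × 0.86 = 5.160
  c=7: 7 × 0.73 = 5.110
  c=8: 8 × 0.62 = 4.960
  c=9: 9 × 0.56 = 5.040
  c=10: 10 × 0.47 = 4.700
  c=11: 11 × 0.37 = 4.070
  c=12: 12 × 0.28 = 3.360
Maximum at c = 6 (5.160 surviving nestlings).

6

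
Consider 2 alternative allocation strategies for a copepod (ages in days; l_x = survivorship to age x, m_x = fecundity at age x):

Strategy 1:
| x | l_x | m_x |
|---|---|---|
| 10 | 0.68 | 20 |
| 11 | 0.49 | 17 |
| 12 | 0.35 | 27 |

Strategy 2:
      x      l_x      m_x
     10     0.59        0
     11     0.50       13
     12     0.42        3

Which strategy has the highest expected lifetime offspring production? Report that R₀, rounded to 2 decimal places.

31.38

Strategy 1: R₀ = 0.68×20 + 0.49×17 + 0.35×27 = 31.3800
Strategy 2: R₀ = 0.59×0 + 0.50×13 + 0.42×3 = 7.7600
Highest R₀: strategy 1 with 31.3800.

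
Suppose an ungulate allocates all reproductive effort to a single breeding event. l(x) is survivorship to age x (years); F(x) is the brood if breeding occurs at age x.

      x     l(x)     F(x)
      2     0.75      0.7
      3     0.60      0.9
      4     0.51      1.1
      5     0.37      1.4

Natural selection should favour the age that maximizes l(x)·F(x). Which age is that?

4

Expected offspring if breeding at age x = l(x) × F(x):
  age 2: 0.75 × 0.7 = 0.525
  age 3: 0.60 × 0.9 = 0.540
  age 4: 0.51 × 1.1 = 0.561
  age 5: 0.37 × 1.4 = 0.518
Maximum at age 4 (0.561).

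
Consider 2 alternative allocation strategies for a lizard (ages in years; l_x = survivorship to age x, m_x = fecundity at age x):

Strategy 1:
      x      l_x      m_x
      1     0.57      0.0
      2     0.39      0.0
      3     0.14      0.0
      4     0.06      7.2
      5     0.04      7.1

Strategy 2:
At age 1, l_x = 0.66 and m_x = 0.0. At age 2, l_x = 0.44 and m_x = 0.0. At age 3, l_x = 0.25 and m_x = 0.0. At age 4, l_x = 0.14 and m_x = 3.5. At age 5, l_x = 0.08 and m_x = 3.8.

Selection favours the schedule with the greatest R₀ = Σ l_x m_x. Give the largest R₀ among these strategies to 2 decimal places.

Strategy 1: R₀ = 0.57×0.0 + 0.39×0.0 + 0.14×0.0 + 0.06×7.2 + 0.04×7.1 = 0.7160
Strategy 2: R₀ = 0.66×0.0 + 0.44×0.0 + 0.25×0.0 + 0.14×3.5 + 0.08×3.8 = 0.7940
Highest R₀: strategy 2 with 0.7940.

0.79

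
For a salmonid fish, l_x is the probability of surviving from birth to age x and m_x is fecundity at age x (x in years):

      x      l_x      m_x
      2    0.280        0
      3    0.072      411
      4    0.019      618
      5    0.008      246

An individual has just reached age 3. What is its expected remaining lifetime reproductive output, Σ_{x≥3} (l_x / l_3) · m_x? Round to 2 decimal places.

l_3 = 0.072. Conditional survival from age 3 to x is l_x / l_3.
  x=3: (0.072/0.072) × 411 = 411.0000
  x=4: (0.019/0.072) × 618 = 163.0833
  x=5: (0.008/0.072) × 246 = 27.3333
Sum = 411.0000 + 163.0833 + 27.3333 = 601.4167

601.42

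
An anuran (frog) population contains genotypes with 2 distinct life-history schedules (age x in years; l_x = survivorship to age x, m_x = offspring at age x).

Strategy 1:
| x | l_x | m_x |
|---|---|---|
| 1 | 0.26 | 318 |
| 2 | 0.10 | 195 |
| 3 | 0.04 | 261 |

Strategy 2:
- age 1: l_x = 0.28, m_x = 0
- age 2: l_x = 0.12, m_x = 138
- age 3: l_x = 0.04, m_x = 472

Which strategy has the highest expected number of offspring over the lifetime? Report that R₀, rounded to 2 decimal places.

112.62

Strategy 1: R₀ = 0.26×318 + 0.10×195 + 0.04×261 = 112.6200
Strategy 2: R₀ = 0.28×0 + 0.12×138 + 0.04×472 = 35.4400
Highest R₀: strategy 1 with 112.6200.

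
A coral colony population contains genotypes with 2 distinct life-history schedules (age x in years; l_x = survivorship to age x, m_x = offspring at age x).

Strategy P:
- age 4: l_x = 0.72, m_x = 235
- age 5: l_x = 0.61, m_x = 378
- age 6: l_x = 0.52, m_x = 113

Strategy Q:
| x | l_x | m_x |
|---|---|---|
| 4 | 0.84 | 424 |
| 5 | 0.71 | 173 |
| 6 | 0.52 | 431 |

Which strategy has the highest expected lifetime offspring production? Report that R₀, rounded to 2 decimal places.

703.11

Strategy P: R₀ = 0.72×235 + 0.61×378 + 0.52×113 = 458.5400
Strategy Q: R₀ = 0.84×424 + 0.71×173 + 0.52×431 = 703.1100
Highest R₀: strategy Q with 703.1100.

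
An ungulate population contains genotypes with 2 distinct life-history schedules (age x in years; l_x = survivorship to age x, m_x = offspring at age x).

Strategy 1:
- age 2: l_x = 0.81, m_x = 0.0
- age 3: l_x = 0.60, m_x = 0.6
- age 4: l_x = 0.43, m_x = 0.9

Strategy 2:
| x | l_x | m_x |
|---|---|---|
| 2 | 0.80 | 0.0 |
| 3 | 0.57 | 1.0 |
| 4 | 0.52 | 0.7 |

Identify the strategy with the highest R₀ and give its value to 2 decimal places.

Strategy 1: R₀ = 0.81×0.0 + 0.60×0.6 + 0.43×0.9 = 0.7470
Strategy 2: R₀ = 0.80×0.0 + 0.57×1.0 + 0.52×0.7 = 0.9340
Highest R₀: strategy 2 with 0.9340.

0.93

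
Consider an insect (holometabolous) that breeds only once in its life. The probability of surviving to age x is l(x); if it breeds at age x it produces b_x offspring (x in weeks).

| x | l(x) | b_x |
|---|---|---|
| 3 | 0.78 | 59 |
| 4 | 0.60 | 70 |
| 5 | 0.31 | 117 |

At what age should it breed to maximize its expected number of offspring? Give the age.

3

Expected offspring if breeding at age x = l(x) × b_x:
  age 3: 0.78 × 59 = 46.020
  age 4: 0.60 × 70 = 42.000
  age 5: 0.31 × 117 = 36.270
Maximum at age 3 (46.020).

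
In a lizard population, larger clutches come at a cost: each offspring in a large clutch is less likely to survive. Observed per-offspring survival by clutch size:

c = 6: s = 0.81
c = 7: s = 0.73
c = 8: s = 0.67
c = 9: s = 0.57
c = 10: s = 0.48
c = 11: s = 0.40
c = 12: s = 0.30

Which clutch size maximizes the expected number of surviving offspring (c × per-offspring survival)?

Expected surviving offspring = c × s(c):
  c=6: 6 × 0.81 = 4.860
  c=7: 7 × 0.73 = 5.110
  c=8: 8 × 0.67 = 5.360
  c=9: 9 × 0.57 = 5.130
  c=10: 10 × 0.48 = 4.800
  c=11: 11 × 0.40 = 4.400
  c=12: 12 × 0.30 = 3.600
Maximum at c = 8 (5.360 surviving offspring).

8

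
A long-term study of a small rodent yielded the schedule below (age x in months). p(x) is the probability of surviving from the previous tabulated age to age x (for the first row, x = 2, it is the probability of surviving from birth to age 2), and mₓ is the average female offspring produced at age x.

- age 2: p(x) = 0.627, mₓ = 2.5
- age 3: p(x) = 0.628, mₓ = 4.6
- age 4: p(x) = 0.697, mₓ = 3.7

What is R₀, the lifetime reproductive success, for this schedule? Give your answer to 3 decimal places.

4.394

Survivorship from birth: l_x = p_2·p_3·…·p_x.
  l_2 = 0.62700
  l_3 = 0.39376
  l_4 = 0.27445
R₀ = Σ l_x mₓ:
  age 2: 0.62700 × 2.5 = 1.5675
  age 3: 0.39376 × 4.6 = 1.8113
  age 4: 0.27445 × 3.7 = 1.0155
R₀ = 1.5675 + 1.8113 + 1.0155 = 4.3943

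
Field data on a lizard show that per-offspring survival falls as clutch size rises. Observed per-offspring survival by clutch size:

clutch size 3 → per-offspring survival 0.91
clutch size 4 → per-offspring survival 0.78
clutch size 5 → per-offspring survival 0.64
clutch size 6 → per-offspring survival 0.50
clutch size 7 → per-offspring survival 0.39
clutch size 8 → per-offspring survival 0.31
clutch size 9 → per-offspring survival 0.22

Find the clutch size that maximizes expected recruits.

5

Expected recruits = c × s(c):
  c=3: 3 × 0.91 = 2.730
  c=4: 4 × 0.78 = 3.120
  c=5: 5 × 0.64 = 3.200
  c=6: 6 × 0.50 = 3.000
  c=7: 7 × 0.39 = 2.730
  c=8: 8 × 0.31 = 2.480
  c=9: 9 × 0.22 = 1.980
Maximum at c = 5 (3.200 recruits).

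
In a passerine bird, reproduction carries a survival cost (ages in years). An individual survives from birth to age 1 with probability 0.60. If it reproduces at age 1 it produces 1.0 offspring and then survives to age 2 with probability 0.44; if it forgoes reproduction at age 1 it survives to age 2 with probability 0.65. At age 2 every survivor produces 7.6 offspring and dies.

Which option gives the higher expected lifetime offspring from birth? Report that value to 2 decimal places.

2.96

breed at age 1: R₀ = 0.60 × (1.0 + 0.44 × 7.6) = 0.60 × 4.3440 = 2.6064
delay to age 2: R₀ = 0.60 × (0.65 × 7.6) = 0.60 × 4.9400 = 2.9640
Higher: delay to age 2 (2.9640).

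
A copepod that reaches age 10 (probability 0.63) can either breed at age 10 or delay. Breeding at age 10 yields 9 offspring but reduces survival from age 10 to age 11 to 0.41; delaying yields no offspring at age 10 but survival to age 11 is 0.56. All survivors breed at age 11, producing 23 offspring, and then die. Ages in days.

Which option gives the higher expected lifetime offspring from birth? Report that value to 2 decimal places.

breed at age 10: R₀ = 0.63 × (9 + 0.41 × 23) = 0.63 × 18.4300 = 11.6109
delay to age 11: R₀ = 0.63 × (0.56 × 23) = 0.63 × 12.8800 = 8.1144
Higher: breed at age 10 (11.6109).

11.61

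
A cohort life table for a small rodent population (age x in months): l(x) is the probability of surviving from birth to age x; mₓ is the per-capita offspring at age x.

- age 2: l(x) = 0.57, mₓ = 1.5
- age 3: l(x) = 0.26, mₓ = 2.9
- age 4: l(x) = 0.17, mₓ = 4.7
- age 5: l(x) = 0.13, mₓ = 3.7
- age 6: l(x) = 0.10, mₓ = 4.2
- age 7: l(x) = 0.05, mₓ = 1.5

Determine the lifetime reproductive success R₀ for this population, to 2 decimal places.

R₀ = Σ l(x) mₓ:
  age 2: 0.57 × 1.5 = 0.8550
  age 3: 0.26 × 2.9 = 0.7540
  age 4: 0.17 × 4.7 = 0.7990
  age 5: 0.13 × 3.7 = 0.4810
  age 6: 0.10 × 4.2 = 0.4200
  age 7: 0.05 × 1.5 = 0.0750
R₀ = 0.8550 + 0.7540 + 0.7990 + 0.4810 + 0.4200 + 0.0750 = 3.3840

3.38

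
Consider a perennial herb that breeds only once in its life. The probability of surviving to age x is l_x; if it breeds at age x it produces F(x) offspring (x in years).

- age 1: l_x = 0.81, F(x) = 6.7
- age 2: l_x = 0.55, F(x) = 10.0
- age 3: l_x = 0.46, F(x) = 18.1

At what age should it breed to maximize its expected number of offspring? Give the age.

Expected offspring if breeding at age x = l_x × F(x):
  age 1: 0.81 × 6.7 = 5.427
  age 2: 0.55 × 10.0 = 5.500
  age 3: 0.46 × 18.1 = 8.326
Maximum at age 3 (8.326).

3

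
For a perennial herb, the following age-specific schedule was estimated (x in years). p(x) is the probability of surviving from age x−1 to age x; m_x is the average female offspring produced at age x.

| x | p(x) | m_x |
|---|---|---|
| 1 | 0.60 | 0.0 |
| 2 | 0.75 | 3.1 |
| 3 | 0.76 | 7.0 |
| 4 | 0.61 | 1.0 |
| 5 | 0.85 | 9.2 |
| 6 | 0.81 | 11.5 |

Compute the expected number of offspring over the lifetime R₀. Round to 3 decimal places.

Survivorship from birth: l_x = p_1·p_2·…·p_x.
  l_1 = 0.60000
  l_2 = 0.45000
  l_3 = 0.34200
  l_4 = 0.20862
  l_5 = 0.17733
  l_6 = 0.14363
R₀ = Σ l_x m_x:
  age 1: 0.60000 × 0.0 = 0.0000
  age 2: 0.45000 × 3.1 = 1.3950
  age 3: 0.34200 × 7.0 = 2.3940
  age 4: 0.20862 × 1.0 = 0.2086
  age 5: 0.17733 × 9.2 = 1.6314
  age 6: 0.14363 × 11.5 = 1.6517
R₀ = 0.0000 + 1.3950 + 2.3940 + 0.2086 + 1.6314 + 1.6517 = 7.2808

7.281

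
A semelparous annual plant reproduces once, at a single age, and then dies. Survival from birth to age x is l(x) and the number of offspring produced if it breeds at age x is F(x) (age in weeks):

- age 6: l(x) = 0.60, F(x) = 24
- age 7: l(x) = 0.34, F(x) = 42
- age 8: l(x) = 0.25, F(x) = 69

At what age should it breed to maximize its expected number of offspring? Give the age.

8

Expected offspring if breeding at age x = l(x) × F(x):
  age 6: 0.60 × 24 = 14.400
  age 7: 0.34 × 42 = 14.280
  age 8: 0.25 × 69 = 17.250
Maximum at age 8 (17.250).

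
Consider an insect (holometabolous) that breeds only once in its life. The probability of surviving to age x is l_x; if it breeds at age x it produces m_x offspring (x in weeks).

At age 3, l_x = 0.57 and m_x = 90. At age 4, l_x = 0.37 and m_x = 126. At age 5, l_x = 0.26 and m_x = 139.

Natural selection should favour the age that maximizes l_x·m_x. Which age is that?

3

Expected offspring if breeding at age x = l_x × m_x:
  age 3: 0.57 × 90 = 51.300
  age 4: 0.37 × 126 = 46.620
  age 5: 0.26 × 139 = 36.140
Maximum at age 3 (51.300).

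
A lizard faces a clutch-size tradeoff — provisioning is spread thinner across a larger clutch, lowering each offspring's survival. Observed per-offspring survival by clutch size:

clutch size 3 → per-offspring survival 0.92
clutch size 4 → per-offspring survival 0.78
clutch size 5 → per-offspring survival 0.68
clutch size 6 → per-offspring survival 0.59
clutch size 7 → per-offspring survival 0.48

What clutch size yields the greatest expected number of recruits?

Expected recruits = c × s(c):
  c=3: 3 × 0.92 = 2.760
  c=4: 4 × 0.78 = 3.120
  c=5: 5 × 0.68 = 3.400
  c=6: 6 × 0.59 = 3.540
  c=7: 7 × 0.48 = 3.360
Maximum at c = 6 (3.540 recruits).

6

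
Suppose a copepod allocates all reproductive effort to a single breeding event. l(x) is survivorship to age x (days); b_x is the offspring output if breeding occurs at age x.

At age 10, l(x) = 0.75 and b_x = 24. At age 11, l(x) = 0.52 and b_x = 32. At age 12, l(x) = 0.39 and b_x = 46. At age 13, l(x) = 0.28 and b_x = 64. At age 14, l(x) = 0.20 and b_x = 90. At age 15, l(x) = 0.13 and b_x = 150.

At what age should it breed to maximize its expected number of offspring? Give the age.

Expected offspring if breeding at age x = l(x) × b_x:
  age 10: 0.75 × 24 = 18.000
  age 11: 0.52 × 32 = 16.640
  age 12: 0.39 × 46 = 17.940
  age 13: 0.28 × 64 = 17.920
  age 14: 0.20 × 90 = 18.000
  age 15: 0.13 × 150 = 19.500
Maximum at age 15 (19.500).

15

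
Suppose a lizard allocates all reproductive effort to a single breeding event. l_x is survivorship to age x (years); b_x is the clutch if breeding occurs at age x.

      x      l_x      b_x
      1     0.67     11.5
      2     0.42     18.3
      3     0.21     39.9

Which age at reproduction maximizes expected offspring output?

Expected offspring if breeding at age x = l_x × b_x:
  age 1: 0.67 × 11.5 = 7.705
  age 2: 0.42 × 18.3 = 7.686
  age 3: 0.21 × 39.9 = 8.379
Maximum at age 3 (8.379).

3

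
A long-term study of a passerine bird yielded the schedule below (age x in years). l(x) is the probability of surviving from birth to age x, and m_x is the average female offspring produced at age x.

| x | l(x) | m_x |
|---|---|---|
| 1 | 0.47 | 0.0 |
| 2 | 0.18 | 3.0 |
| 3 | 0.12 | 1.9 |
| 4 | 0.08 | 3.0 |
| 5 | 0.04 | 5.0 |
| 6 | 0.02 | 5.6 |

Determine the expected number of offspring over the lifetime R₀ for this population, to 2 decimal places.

1.32

R₀ = Σ l(x) m_x:
  age 1: 0.47 × 0.0 = 0.0000
  age 2: 0.18 × 3.0 = 0.5400
  age 3: 0.12 × 1.9 = 0.2280
  age 4: 0.08 × 3.0 = 0.2400
  age 5: 0.04 × 5.0 = 0.2000
  age 6: 0.02 × 5.6 = 0.1120
R₀ = 0.0000 + 0.5400 + 0.2280 + 0.2400 + 0.2000 + 0.1120 = 1.3200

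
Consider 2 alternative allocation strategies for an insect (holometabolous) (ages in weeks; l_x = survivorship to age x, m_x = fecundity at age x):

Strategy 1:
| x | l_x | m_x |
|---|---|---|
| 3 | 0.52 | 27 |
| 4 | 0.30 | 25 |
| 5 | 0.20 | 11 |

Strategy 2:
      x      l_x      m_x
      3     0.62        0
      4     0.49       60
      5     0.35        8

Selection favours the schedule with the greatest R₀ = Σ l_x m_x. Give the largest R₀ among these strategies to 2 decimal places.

Strategy 1: R₀ = 0.52×27 + 0.30×25 + 0.20×11 = 23.7400
Strategy 2: R₀ = 0.62×0 + 0.49×60 + 0.35×8 = 32.2000
Highest R₀: strategy 2 with 32.2000.

32.20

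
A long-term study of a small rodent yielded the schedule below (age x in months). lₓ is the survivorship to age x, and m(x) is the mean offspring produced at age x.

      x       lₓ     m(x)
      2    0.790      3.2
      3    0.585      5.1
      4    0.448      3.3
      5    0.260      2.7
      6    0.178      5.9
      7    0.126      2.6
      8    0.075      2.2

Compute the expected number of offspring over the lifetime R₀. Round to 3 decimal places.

R₀ = Σ lₓ m(x):
  age 2: 0.790 × 3.2 = 2.5280
  age 3: 0.585 × 5.1 = 2.9835
  age 4: 0.448 × 3.3 = 1.4784
  age 5: 0.260 × 2.7 = 0.7020
  age 6: 0.178 × 5.9 = 1.0502
  age 7: 0.126 × 2.6 = 0.3276
  age 8: 0.075 × 2.2 = 0.1650
R₀ = 2.5280 + 2.9835 + 1.4784 + 0.7020 + 1.0502 + 0.3276 + 0.1650 = 9.2347

9.235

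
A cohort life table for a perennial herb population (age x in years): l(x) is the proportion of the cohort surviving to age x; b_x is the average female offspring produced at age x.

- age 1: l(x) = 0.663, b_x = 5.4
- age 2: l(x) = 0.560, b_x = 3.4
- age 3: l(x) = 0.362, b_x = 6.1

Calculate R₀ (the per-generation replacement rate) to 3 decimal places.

R₀ = Σ l(x) b_x:
  age 1: 0.663 × 5.4 = 3.5802
  age 2: 0.560 × 3.4 = 1.9040
  age 3: 0.362 × 6.1 = 2.2082
R₀ = 3.5802 + 1.9040 + 2.2082 = 7.6924

7.692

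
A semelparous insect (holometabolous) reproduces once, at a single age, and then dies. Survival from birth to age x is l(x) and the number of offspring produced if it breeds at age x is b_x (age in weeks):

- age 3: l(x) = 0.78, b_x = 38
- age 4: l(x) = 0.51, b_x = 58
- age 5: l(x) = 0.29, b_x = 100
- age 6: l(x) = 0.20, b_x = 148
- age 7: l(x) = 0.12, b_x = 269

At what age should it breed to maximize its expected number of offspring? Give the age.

7

Expected offspring if breeding at age x = l(x) × b_x:
  age 3: 0.78 × 38 = 29.640
  age 4: 0.51 × 58 = 29.580
  age 5: 0.29 × 100 = 29.000
  age 6: 0.20 × 148 = 29.600
  age 7: 0.12 × 269 = 32.280
Maximum at age 7 (32.280).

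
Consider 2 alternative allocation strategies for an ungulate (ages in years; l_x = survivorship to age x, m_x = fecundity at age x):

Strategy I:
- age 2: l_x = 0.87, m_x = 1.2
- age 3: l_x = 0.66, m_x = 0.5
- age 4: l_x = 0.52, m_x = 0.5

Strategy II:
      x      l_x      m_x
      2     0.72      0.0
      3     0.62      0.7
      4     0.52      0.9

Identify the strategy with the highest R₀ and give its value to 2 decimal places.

Strategy I: R₀ = 0.87×1.2 + 0.66×0.5 + 0.52×0.5 = 1.6340
Strategy II: R₀ = 0.72×0.0 + 0.62×0.7 + 0.52×0.9 = 0.9020
Highest R₀: strategy I with 1.6340.

1.63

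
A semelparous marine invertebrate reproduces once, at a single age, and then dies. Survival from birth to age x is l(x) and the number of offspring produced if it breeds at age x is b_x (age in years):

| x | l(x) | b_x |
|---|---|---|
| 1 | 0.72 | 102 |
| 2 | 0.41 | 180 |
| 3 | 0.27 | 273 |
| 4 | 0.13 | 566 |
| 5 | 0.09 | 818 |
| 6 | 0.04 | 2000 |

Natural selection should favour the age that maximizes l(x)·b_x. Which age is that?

6

Expected offspring if breeding at age x = l(x) × b_x:
  age 1: 0.72 × 102 = 73.440
  age 2: 0.41 × 180 = 73.800
  age 3: 0.27 × 273 = 73.710
  age 4: 0.13 × 566 = 73.580
  age 5: 0.09 × 818 = 73.620
  age 6: 0.04 × 2000 = 80.000
Maximum at age 6 (80.000).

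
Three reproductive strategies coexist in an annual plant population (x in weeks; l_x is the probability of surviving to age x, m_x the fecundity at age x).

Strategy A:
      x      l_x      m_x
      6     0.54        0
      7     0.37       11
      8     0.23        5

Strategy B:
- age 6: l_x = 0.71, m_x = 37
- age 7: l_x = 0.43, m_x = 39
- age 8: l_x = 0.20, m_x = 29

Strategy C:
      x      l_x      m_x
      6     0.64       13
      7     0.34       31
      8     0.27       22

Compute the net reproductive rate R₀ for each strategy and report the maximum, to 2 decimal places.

48.84

Strategy A: R₀ = 0.54×0 + 0.37×11 + 0.23×5 = 5.2200
Strategy B: R₀ = 0.71×37 + 0.43×39 + 0.20×29 = 48.8400
Strategy C: R₀ = 0.64×13 + 0.34×31 + 0.27×22 = 24.8000
Highest R₀: strategy B with 48.8400.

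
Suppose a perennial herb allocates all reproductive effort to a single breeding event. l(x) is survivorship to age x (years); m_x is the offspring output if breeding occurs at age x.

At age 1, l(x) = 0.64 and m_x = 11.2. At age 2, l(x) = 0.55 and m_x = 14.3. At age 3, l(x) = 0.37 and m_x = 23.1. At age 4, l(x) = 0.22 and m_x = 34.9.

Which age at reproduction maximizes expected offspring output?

Expected offspring if breeding at age x = l(x) × m_x:
  age 1: 0.64 × 11.2 = 7.168
  age 2: 0.55 × 14.3 = 7.865
  age 3: 0.37 × 23.1 = 8.547
  age 4: 0.22 × 34.9 = 7.678
Maximum at age 3 (8.547).

3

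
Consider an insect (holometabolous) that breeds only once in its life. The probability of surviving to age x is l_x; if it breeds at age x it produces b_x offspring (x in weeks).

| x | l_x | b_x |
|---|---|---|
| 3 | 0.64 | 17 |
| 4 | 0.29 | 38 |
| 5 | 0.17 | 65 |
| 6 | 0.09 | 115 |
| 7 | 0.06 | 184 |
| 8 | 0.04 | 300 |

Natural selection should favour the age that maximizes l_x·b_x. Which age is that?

8

Expected offspring if breeding at age x = l_x × b_x:
  age 3: 0.64 × 17 = 10.880
  age 4: 0.29 × 38 = 11.020
  age 5: 0.17 × 65 = 11.050
  age 6: 0.09 × 115 = 10.350
  age 7: 0.06 × 184 = 11.040
  age 8: 0.04 × 300 = 12.000
Maximum at age 8 (12.000).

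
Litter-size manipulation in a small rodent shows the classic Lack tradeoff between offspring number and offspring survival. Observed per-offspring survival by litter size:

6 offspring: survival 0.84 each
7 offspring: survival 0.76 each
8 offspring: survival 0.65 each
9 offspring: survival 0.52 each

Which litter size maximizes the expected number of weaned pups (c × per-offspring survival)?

Expected weaned pups = c × s(c):
  c=6: 6 × 0.84 = 5.040
  c=7: 7 × 0.76 = 5.320
  c=8: 8 × 0.65 = 5.200
  c=9: 9 × 0.52 = 4.680
Maximum at c = 7 (5.320 weaned pups).

7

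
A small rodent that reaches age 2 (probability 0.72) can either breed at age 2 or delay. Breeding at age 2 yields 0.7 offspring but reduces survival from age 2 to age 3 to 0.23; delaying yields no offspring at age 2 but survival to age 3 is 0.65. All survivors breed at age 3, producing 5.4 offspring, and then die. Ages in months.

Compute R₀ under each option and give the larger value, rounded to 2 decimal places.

breed at age 2: R₀ = 0.72 × (0.7 + 0.23 × 5.4) = 0.72 × 1.9420 = 1.3982
delay to age 3: R₀ = 0.72 × (0.65 × 5.4) = 0.72 × 3.5100 = 2.5272
Higher: delay to age 3 (2.5272).

2.53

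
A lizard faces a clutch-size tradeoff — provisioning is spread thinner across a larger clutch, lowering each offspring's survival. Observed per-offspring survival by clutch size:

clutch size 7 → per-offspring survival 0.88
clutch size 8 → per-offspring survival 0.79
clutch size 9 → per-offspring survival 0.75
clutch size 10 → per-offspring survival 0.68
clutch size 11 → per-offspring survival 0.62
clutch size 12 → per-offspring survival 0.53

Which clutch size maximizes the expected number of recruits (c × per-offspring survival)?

Expected recruits = c × s(c):
  c=7: 7 × 0.88 = 6.160
  c=8: 8 × 0.79 = 6.320
  c=9: 9 × 0.75 = 6.750
  c=10: 10 × 0.68 = 6.800
  c=11: 11 × 0.62 = 6.820
  c=12: 12 × 0.53 = 6.360
Maximum at c = 11 (6.820 recruits).

11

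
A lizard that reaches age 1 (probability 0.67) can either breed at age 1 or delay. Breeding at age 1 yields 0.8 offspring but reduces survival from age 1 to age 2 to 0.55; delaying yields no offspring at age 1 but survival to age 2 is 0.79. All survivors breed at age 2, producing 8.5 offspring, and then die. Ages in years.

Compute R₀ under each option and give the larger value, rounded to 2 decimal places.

breed at age 1: R₀ = 0.67 × (0.8 + 0.55 × 8.5) = 0.67 × 5.4750 = 3.6683
delay to age 2: R₀ = 0.67 × (0.79 × 8.5) = 0.67 × 6.7150 = 4.4991
Higher: delay to age 2 (4.4991).

4.50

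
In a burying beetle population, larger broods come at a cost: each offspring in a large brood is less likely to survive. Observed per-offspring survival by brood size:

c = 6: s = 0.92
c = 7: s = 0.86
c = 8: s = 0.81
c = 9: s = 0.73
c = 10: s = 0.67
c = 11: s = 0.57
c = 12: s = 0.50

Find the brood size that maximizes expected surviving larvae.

10

Expected surviving larvae = c × s(c):
  c=6: 6 × 0.92 = 5.520
  c=7: 7 × 0.86 = 6.020
  c=8: 8 × 0.81 = 6.480
  c=9: 9 × 0.73 = 6.570
  c=10: 10 × 0.67 = 6.700
  c=11: 11 × 0.57 = 6.270
  c=12: 12 × 0.50 = 6.000
Maximum at c = 10 (6.700 surviving larvae).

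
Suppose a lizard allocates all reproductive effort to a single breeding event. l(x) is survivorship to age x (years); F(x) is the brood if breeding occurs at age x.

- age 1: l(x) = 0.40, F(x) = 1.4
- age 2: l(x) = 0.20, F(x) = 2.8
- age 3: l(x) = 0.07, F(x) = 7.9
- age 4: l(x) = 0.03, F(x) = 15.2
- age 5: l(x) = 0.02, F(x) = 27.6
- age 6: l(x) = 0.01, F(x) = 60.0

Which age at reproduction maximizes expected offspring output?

6

Expected offspring if breeding at age x = l(x) × F(x):
  age 1: 0.40 × 1.4 = 0.560
  age 2: 0.20 × 2.8 = 0.560
  age 3: 0.07 × 7.9 = 0.553
  age 4: 0.03 × 15.2 = 0.456
  age 5: 0.02 × 27.6 = 0.552
  age 6: 0.01 × 60.0 = 0.600
Maximum at age 6 (0.600).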